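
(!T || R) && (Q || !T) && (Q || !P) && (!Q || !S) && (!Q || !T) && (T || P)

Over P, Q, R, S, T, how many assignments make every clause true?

There are 2^5 = 32 truth assignments over (P, Q, R, S, T).
Split on Q. With Q = true, the clauses containing Q are satisfied and !Q drops from the rest; 2 of the 2^4 = 16 assignments to the other variables satisfy what remains.
With Q = false, by the same count on the reduced clause set, 0 assignments work.
(One model: P=T, Q=T, R=F, S=F, T=F.)
Total: 2 + 0 = 2.

2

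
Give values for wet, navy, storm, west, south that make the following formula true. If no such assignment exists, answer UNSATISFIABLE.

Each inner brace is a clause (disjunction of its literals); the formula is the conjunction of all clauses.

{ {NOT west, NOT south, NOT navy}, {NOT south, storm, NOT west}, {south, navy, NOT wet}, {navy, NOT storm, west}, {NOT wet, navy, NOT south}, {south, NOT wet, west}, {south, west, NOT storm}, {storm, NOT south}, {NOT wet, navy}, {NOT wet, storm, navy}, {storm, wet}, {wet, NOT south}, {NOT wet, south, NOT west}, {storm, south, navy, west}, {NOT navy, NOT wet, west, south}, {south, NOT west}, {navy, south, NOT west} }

wet ↦ true; navy ↦ true; storm ↦ true; west ↦ false; south ↦ true

Try storm = true.
Try navy = true.
Try west = false.
Unit clause (south) forces south = true.
Unit clause (wet) forces wet = true.
Every clause now holds.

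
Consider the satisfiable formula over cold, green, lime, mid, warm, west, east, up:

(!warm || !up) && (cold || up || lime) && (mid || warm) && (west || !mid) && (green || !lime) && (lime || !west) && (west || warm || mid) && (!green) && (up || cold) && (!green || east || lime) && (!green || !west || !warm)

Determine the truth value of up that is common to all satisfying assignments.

Suppose up = true.
From the singleton clause (!warm), warm = false.
From the singleton clause (mid), mid = true.
From the singleton clause (west), west = true.
From the singleton clause (lime), lime = true.
From the singleton clause (green), green = true.
But (!green) is also a unit clause — contradiction.
So every satisfying assignment has up = False.

False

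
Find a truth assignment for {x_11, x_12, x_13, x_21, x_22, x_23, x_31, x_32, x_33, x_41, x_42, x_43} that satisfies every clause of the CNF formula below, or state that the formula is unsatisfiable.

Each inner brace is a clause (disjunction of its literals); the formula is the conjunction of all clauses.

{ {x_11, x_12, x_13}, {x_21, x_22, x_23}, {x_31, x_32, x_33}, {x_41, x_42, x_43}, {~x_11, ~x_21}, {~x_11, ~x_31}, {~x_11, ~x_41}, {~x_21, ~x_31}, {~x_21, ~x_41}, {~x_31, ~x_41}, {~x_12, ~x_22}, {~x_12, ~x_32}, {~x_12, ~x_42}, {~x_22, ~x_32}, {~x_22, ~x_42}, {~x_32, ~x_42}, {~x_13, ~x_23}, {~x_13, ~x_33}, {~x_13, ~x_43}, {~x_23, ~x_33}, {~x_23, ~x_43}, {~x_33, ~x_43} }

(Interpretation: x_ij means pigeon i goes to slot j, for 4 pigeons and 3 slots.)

UNSATISFIABLE

Branch on x_11: set x_11 = 0.
Branch on x_12: set x_12 = 1.
Unit clause (~x_22) forces x_22 = 0.
Unit clause (~x_32) forces x_32 = 0.
Unit clause (~x_42) forces x_42 = 0.
Branch on x_21: set x_21 = 1.
Unit clause (~x_31) forces x_31 = 0.
Unit clause (x_33) forces x_33 = 1.
Unit clause (~x_41) forces x_41 = 0.
Unit clause (x_43) forces x_43 = 1.
Now (~x_43) is unsatisfied and unit — conflict.
So x_21 must be the other value — set x_21 = 0.
Unit clause (x_23) forces x_23 = 1.
Unit clause (~x_13) forces x_13 = 0.
Unit clause (~x_33) forces x_33 = 0.
Unit clause (x_31) forces x_31 = 1.
Unit clause (~x_41) forces x_41 = 0.
Unit clause (x_43) forces x_43 = 1.
Now (~x_43) is unsatisfied and unit — conflict.
Either choice for x_21 ends in contradiction.
So x_12 must be the other value — set x_12 = 0.
Unit clause (x_13) forces x_13 = 1.
Unit clause (~x_23) forces x_23 = 0.
Unit clause (~x_33) forces x_33 = 0.
Unit clause (~x_43) forces x_43 = 0.
Branch on x_21: set x_21 = 1.
Unit clause (~x_31) forces x_31 = 0.
Unit clause (x_32) forces x_32 = 1.
Unit clause (~x_41) forces x_41 = 0.
Unit clause (x_42) forces x_42 = 1.
Now (~x_42) is unsatisfied and unit — conflict.
So x_21 must be the other value — set x_21 = 0.
Unit clause (x_22) forces x_22 = 1.
Unit clause (~x_32) forces x_32 = 0.
Unit clause (x_31) forces x_31 = 1.
Unit clause (~x_41) forces x_41 = 0.
Unit clause (x_42) forces x_42 = 1.
Now (~x_42) is unsatisfied and unit — conflict.
Either choice for x_21 ends in contradiction.
Either choice for x_12 ends in contradiction.
So x_11 must be the other value — set x_11 = 1.
Unit clause (~x_21) forces x_21 = 0.
Unit clause (~x_31) forces x_31 = 0.
Unit clause (~x_41) forces x_41 = 0.
Branch on x_22: set x_22 = 1.
Unit clause (~x_12) forces x_12 = 0.
Unit clause (~x_32) forces x_32 = 0.
Unit clause (x_33) forces x_33 = 1.
Unit clause (~x_42) forces x_42 = 0.
Unit clause (x_43) forces x_43 = 1.
Now (~x_43) is unsatisfied and unit — conflict.
So x_22 must be the other value — set x_22 = 0.
Unit clause (x_23) forces x_23 = 1.
Unit clause (~x_13) forces x_13 = 0.
Unit clause (~x_33) forces x_33 = 0.
Unit clause (x_32) forces x_32 = 1.
Unit clause (~x_12) forces x_12 = 0.
Unit clause (~x_42) forces x_42 = 0.
Unit clause (x_43) forces x_43 = 1.
Now (~x_43) is unsatisfied and unit — conflict.
Either choice for x_22 ends in contradiction.
Either choice for x_11 ends in contradiction.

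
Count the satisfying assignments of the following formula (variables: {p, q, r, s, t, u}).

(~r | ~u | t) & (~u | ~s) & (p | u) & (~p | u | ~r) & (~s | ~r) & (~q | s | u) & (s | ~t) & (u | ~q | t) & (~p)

There are 2^6 = 64 truth assignments over (p, q, r, s, t, u).
Split on r. With r = 1, the clauses containing r are satisfied and ~r drops from the rest; 0 of the 2^5 = 32 assignments to the other variables satisfy what remains.
With r = 0, by the same count on the reduced clause set, 2 assignments work.
(One model: p=F, q=F, r=F, s=F, t=F, u=T.)
Total: 0 + 2 = 2.

2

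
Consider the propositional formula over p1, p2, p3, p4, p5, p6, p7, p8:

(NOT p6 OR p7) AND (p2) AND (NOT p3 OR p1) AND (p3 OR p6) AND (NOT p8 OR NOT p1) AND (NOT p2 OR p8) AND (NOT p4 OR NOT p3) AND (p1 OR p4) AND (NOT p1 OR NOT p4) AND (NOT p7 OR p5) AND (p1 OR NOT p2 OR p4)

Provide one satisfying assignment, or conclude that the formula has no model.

From the singleton clause (p2), p2 = true.
From the singleton clause (p8), p8 = true.
From the singleton clause (NOT p1), p1 = false.
From the singleton clause (NOT p3), p3 = false.
From the singleton clause (p6), p6 = true.
From the singleton clause (p7), p7 = true.
From the singleton clause (p4), p4 = true.
From the singleton clause (p5), p5 = true.
Every clause now holds.

p1=false,  p2=true,  p3=false,  p4=true,  p5=true,  p6=true,  p7=true,  p8=true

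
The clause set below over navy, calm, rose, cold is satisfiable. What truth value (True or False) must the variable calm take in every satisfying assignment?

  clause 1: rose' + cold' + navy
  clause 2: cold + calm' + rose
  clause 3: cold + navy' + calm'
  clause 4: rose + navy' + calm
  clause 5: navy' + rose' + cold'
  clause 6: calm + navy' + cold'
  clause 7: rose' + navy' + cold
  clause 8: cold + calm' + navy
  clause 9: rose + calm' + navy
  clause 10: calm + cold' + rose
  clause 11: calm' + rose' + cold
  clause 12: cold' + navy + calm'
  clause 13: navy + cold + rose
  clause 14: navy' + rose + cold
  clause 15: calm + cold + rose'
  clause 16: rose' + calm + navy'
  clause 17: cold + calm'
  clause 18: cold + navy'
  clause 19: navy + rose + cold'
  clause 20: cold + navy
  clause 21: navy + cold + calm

True

Suppose calm = 0.
Suppose rose = 1.
Unit clause (cold) forces cold = 1.
Unit clause (navy) forces navy = 1.
Now (navy') is unsatisfied and unit — conflict.
That branch fails; take rose = 0 instead.
Unit clause (navy') forces navy = 0.
Unit clause (cold') forces cold = 0.
Now (cold) is unsatisfied and unit — conflict.
Neither rose = 1 nor rose = 0 works.
So every satisfying assignment has calm = True.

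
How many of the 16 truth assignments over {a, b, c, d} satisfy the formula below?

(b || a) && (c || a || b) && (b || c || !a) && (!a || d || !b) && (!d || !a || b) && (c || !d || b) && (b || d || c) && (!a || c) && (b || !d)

There are 2^4 = 16 truth assignments over (a, b, c, d).
Check each against the 9 clauses (columns in the order a, b, c, d):
  F F F F  ✗ fails (b || a)
  F F F T  ✗ fails (b || a)
  F F T F  ✗ fails (b || a)
  F F T T  ✗ fails (b || a)
  F T F F  ✓ satisfies all
  F T F T  ✓ satisfies all
  F T T F  ✓ satisfies all
  F T T T  ✓ satisfies all
  T F F F  ✗ fails (b || c || !a)
  T F F T  ✗ fails (b || c || !a)
  T F T F  ✓ satisfies all
  T F T T  ✗ fails (!d || !a || b)
  T T F F  ✗ fails (!a || d || !b)
  T T F T  ✗ fails (!a || c)
  T T T F  ✗ fails (!a || d || !b)
  T T T T  ✓ satisfies all
6 of the 16 rows are models.

6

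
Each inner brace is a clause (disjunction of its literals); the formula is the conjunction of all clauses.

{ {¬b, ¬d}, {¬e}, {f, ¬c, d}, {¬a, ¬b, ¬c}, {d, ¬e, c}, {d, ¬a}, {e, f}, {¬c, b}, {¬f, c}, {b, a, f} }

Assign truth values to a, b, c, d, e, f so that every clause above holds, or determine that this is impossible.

(¬e) alone gives e = False.
(f) alone gives f = True.
(c) alone gives c = True.
(b) alone gives b = True.
(¬d) alone gives d = False.
(¬a) alone gives a = False.
All clauses are satisfied.

a=False, b=True, c=True, d=False, e=False, f=True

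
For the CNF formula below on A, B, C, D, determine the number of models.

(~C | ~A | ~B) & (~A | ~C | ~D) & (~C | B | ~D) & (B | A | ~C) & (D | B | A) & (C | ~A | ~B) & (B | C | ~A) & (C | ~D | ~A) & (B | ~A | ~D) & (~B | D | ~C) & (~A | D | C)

5

There are 2^4 = 16 truth assignments over (A, B, C, D).
Check each against the 11 clauses (columns in the order A, B, C, D):
  F F F F  ✗ fails (D | B | A)
  F F F T  ✓ satisfies all
  F F T F  ✗ fails (B | A | ~C)
  F F T T  ✗ fails (~C | B | ~D)
  F T F F  ✓ satisfies all
  F T F T  ✓ satisfies all
  F T T F  ✗ fails (~B | D | ~C)
  F T T T  ✓ satisfies all
  T F F F  ✗ fails (B | C | ~A)
  T F F T  ✗ fails (B | C | ~A)
  T F T F  ✓ satisfies all
  T F T T  ✗ fails (~A | ~C | ~D)
  T T F F  ✗ fails (C | ~A | ~B)
  T T F T  ✗ fails (C | ~A | ~B)
  T T T F  ✗ fails (~C | ~A | ~B)
  T T T T  ✗ fails (~C | ~A | ~B)
5 of the 16 rows are models.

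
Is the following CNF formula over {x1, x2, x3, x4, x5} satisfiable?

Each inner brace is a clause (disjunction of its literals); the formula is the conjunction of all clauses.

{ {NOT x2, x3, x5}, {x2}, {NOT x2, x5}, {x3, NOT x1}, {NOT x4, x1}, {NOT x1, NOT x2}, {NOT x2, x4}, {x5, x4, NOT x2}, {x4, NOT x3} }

(x2) alone gives x2 = true.
(x5) alone gives x5 = true.
(NOT x1) alone gives x1 = false.
(NOT x4) alone gives x4 = false.
Now (x4) is unsatisfied and unit — conflict.
No assignment satisfies every clause.

No, unsatisfiable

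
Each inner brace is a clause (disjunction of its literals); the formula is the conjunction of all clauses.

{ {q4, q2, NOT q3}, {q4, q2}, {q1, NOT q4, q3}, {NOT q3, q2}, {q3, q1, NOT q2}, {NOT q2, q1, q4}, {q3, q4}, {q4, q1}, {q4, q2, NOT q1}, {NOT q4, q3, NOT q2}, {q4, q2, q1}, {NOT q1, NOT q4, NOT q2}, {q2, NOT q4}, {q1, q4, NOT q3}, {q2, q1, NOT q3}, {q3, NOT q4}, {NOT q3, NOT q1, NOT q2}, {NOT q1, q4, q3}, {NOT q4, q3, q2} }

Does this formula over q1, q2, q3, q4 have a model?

Yes, satisfiable

Case q4 = true:
From the singleton clause (q2), q2 = true.
From the singleton clause (q3), q3 = true.
From the singleton clause (NOT q1), q1 = false.
Every clause now holds.
A satisfying assignment: q1 ↦ false; q2 ↦ true; q3 ↦ true; q4 ↦ true.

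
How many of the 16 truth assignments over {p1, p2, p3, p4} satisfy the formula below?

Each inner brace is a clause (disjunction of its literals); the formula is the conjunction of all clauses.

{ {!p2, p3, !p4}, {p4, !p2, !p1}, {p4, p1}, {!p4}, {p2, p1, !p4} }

There are 2^4 = 16 truth assignments over (p1, p2, p3, p4).
Check each against the 5 clauses (columns in the order p1, p2, p3, p4):
  F F F F  ✗ fails (p4 || p1)
  F F F T  ✗ fails (!p4)
  F F T F  ✗ fails (p4 || p1)
  F F T T  ✗ fails (!p4)
  F T F F  ✗ fails (p4 || p1)
  F T F T  ✗ fails (!p2 || p3 || !p4)
  F T T F  ✗ fails (p4 || p1)
  F T T T  ✗ fails (!p4)
  T F F F  ✓ satisfies all
  T F F T  ✗ fails (!p4)
  T F T F  ✓ satisfies all
  T F T T  ✗ fails (!p4)
  T T F F  ✗ fails (p4 || !p2 || !p1)
  T T F T  ✗ fails (!p2 || p3 || !p4)
  T T T F  ✗ fails (p4 || !p2 || !p1)
  T T T T  ✗ fails (!p4)
2 of the 16 rows are models.

2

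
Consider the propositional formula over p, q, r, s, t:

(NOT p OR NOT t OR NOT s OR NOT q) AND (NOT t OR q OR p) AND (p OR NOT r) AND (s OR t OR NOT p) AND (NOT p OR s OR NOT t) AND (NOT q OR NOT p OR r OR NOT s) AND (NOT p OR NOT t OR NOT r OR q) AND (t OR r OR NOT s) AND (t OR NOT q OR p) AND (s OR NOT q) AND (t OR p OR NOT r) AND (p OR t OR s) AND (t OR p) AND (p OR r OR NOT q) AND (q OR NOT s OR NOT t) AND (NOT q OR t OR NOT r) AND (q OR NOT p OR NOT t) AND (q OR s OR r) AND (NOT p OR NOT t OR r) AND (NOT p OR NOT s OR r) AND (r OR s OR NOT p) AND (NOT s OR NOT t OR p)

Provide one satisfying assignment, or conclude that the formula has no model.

Case p = true:
Case s = true:
Unit clause (r) forces r = true.
Case t = false:
Unit clause (NOT q) forces q = false.
All clauses are satisfied.

p=true; q=false; r=true; s=true; t=false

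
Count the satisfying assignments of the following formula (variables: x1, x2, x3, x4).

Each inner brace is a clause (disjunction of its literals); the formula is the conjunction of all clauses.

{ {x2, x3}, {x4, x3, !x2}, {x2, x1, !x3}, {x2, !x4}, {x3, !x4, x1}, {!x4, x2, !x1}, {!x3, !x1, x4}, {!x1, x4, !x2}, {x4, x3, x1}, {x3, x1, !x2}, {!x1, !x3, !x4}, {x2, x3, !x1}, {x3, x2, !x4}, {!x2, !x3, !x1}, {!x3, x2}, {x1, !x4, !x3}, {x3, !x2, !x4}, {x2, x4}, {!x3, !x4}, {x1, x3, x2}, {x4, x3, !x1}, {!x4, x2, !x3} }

There are 2^4 = 16 truth assignments over (x1, x2, x3, x4).
Check each against the 22 clauses (columns in the order x1, x2, x3, x4):
  F F F F  ✗ fails (x2 || x3)
  F F F T  ✗ fails (x2 || x3)
  F F T F  ✗ fails (x2 || x1 || !x3)
  F F T T  ✗ fails (x2 || x1 || !x3)
  F T F F  ✗ fails (x4 || x3 || !x2)
  F T F T  ✗ fails (x3 || !x4 || x1)
  F T T F  ✓ satisfies all
  F T T T  ✗ fails (x1 || !x4 || !x3)
  T F F F  ✗ fails (x2 || x3)
  T F F T  ✗ fails (x2 || x3)
  T F T F  ✗ fails (!x3 || !x1 || x4)
  T F T T  ✗ fails (x2 || !x4)
  T T F F  ✗ fails (x4 || x3 || !x2)
  T T F T  ✗ fails (x3 || !x2 || !x4)
  T T T F  ✗ fails (!x3 || !x1 || x4)
  T T T T  ✗ fails (!x1 || !x3 || !x4)
1 of the 16 rows is a model.

1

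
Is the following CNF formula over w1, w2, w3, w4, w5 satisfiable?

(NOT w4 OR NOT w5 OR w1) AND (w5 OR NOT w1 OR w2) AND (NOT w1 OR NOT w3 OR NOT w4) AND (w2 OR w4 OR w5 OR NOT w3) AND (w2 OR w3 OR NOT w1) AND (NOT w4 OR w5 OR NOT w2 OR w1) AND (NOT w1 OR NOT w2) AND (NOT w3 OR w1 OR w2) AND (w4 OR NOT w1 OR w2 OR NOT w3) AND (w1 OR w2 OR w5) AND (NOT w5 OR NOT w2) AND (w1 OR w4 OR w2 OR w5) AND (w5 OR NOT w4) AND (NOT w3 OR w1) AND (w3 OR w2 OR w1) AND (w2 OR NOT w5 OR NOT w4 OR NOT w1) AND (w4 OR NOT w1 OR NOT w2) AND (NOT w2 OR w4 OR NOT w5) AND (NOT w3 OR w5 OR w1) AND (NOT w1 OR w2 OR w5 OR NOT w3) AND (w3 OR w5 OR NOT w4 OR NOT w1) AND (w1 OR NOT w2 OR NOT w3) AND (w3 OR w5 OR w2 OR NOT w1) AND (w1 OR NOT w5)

Yes, satisfiable

Try w1 = false.
(NOT w3) alone gives w3 = false.
(w2) alone gives w2 = true.
(NOT w5) alone gives w5 = false.
(NOT w4) alone gives w4 = false.
All clauses are satisfied.
A satisfying assignment: w1: false; w2: true; w3: false; w4: false; w5: false.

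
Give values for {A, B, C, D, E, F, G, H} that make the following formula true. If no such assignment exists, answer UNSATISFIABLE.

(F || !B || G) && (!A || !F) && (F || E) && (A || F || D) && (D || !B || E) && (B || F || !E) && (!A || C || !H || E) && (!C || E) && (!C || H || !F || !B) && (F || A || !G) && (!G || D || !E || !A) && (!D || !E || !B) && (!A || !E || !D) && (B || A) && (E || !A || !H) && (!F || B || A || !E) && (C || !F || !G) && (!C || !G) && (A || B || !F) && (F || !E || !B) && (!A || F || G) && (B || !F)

A ↦ false, B ↦ true, C ↦ false, D ↦ false, E ↦ true, F ↦ true, G ↦ false, H ↦ false

Try A = false.
Unit clause (B) forces B = true.
Try F = true.
Try D = false.
Unit clause (E) forces E = true.
Try C = false.
Unit clause (!G) forces G = false.
Every clause is now satisfied; H is unconstrained.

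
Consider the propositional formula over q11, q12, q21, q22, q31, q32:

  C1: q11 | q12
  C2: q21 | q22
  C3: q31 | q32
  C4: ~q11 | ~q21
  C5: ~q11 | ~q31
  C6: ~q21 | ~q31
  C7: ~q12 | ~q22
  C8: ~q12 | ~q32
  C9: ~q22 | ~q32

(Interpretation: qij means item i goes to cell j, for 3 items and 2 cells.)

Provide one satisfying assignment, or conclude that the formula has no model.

UNSATISFIABLE

Case q11 = 1:
From the singleton clause (~q21), q21 = 0.
From the singleton clause (q22), q22 = 1.
From the singleton clause (~q31), q31 = 0.
From the singleton clause (q32), q32 = 1.
Now (~q32) is unsatisfied and unit — conflict.
So q11 must be the other value — set q11 = 0.
From the singleton clause (q12), q12 = 1.
From the singleton clause (~q22), q22 = 0.
From the singleton clause (q21), q21 = 1.
From the singleton clause (~q31), q31 = 0.
From the singleton clause (q32), q32 = 1.
Now (~q32) is unsatisfied and unit — conflict.
Either choice for q11 ends in contradiction.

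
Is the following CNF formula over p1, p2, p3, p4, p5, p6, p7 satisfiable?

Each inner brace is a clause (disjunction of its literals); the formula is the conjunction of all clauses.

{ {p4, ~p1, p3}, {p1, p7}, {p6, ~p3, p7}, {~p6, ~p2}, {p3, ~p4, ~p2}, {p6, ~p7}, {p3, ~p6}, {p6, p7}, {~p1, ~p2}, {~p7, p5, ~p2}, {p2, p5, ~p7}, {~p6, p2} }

Try p1 = 1.
The clause (~p2) is unit, so p2 = 0.
The clause (~p6) is unit, so p6 = 0.
The clause (~p7) is unit, so p7 = 0.
Now (p7) is unsatisfied and unit — conflict.
Backtrack on p1: now try p1 = 0.
The clause (p7) is unit, so p7 = 1.
The clause (p6) is unit, so p6 = 1.
The clause (~p2) is unit, so p2 = 0.
Now (p2) is unsatisfied and unit — conflict.
Both values of p1 lead to a conflict.
No assignment satisfies every clause.

Unsatisfiable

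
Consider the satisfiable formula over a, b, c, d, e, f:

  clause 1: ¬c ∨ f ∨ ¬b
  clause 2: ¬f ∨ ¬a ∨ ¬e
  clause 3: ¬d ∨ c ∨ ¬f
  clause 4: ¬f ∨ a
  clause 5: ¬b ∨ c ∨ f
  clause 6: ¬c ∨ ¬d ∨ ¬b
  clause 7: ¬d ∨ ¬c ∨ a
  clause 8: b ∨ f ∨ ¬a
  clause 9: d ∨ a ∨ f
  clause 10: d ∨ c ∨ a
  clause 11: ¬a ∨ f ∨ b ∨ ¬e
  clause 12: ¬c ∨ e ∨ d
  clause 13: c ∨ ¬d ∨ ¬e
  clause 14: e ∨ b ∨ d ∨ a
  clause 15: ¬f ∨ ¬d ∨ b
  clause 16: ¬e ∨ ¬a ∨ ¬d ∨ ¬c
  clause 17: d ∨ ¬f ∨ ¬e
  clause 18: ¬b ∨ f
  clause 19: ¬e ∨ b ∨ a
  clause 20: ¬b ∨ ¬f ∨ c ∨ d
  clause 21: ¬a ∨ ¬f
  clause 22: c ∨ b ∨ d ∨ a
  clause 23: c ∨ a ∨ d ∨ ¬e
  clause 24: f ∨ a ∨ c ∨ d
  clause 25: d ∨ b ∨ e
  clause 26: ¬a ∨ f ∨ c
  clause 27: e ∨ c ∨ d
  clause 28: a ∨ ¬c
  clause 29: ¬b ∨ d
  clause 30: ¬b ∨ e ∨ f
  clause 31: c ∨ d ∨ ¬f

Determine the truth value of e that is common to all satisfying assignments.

False

Suppose e = True.
Suppose f = False.
The clause (¬b) is unit, so b = False.
The clause (¬a) is unit, so a = False.
But (a) is also a unit clause — contradiction.
That branch fails; take f = True instead.
The clause (¬a) is unit, so a = False.
But (a) is also a unit clause — contradiction.
Neither f = True nor f = False works.
So every satisfying assignment has e = False.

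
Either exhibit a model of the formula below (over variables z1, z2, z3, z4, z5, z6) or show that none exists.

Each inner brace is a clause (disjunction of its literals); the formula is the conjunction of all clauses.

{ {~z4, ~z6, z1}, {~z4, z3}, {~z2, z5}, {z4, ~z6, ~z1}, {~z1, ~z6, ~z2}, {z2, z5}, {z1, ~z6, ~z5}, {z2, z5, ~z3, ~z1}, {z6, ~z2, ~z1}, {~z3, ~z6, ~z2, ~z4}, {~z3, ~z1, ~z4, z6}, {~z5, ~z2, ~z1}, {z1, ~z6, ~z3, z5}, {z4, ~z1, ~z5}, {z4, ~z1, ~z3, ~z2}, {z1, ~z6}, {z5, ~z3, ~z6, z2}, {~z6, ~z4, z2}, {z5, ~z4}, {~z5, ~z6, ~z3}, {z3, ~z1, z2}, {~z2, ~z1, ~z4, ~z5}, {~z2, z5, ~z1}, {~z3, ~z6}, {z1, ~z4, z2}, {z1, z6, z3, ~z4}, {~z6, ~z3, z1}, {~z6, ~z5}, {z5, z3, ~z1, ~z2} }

Branch on z4: set z4 = 0.
Branch on z2: set z2 = 0.
The clause (z5) is unit, so z5 = 1.
The clause (~z1) is unit, so z1 = 0.
The clause (~z6) is unit, so z6 = 0.
All clauses hold; z3 can take either value.

z1=0,  z2=0,  z3=0,  z4=0,  z5=1,  z6=0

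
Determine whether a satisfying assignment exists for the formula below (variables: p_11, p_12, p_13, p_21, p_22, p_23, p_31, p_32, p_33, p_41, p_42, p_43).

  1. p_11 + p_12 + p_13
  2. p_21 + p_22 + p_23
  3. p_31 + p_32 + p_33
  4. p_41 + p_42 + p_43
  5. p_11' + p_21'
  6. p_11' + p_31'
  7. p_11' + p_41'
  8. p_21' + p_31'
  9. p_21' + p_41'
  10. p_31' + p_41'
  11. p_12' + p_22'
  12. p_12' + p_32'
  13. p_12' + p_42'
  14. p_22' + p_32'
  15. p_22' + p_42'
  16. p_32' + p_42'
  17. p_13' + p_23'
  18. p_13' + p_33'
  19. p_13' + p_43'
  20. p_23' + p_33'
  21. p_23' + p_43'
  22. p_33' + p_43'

No, unsatisfiable

Branch on p_11: set p_11 = 0.
Branch on p_12: set p_12 = 1.
(p_22') alone gives p_22 = 0.
(p_32') alone gives p_32 = 0.
(p_42') alone gives p_42 = 0.
Branch on p_21: set p_21 = 1.
(p_31') alone gives p_31 = 0.
(p_33) alone gives p_33 = 1.
(p_41') alone gives p_41 = 0.
(p_43) alone gives p_43 = 1.
Now (p_43') is unsatisfied and unit — conflict.
Backtrack on p_21: now try p_21 = 0.
(p_23) alone gives p_23 = 1.
(p_13') alone gives p_13 = 0.
(p_33') alone gives p_33 = 0.
(p_31) alone gives p_31 = 1.
(p_41') alone gives p_41 = 0.
(p_43) alone gives p_43 = 1.
Now (p_43') is unsatisfied and unit — conflict.
Both values of p_21 lead to a conflict.
Backtrack on p_12: now try p_12 = 0.
(p_13) alone gives p_13 = 1.
(p_23') alone gives p_23 = 0.
(p_33') alone gives p_33 = 0.
(p_43') alone gives p_43 = 0.
Branch on p_21: set p_21 = 1.
(p_31') alone gives p_31 = 0.
(p_32) alone gives p_32 = 1.
(p_41') alone gives p_41 = 0.
(p_42) alone gives p_42 = 1.
Now (p_42') is unsatisfied and unit — conflict.
Backtrack on p_21: now try p_21 = 0.
(p_22) alone gives p_22 = 1.
(p_32') alone gives p_32 = 0.
(p_31) alone gives p_31 = 1.
(p_41') alone gives p_41 = 0.
(p_42) alone gives p_42 = 1.
Now (p_42') is unsatisfied and unit — conflict.
Both values of p_21 lead to a conflict.
Both values of p_12 lead to a conflict.
Backtrack on p_11: now try p_11 = 1.
(p_21') alone gives p_21 = 0.
(p_31') alone gives p_31 = 0.
(p_41') alone gives p_41 = 0.
Branch on p_22: set p_22 = 1.
(p_12') alone gives p_12 = 0.
(p_32') alone gives p_32 = 0.
(p_33) alone gives p_33 = 1.
(p_42') alone gives p_42 = 0.
(p_43) alone gives p_43 = 1.
Now (p_43') is unsatisfied and unit — conflict.
Backtrack on p_22: now try p_22 = 0.
(p_23) alone gives p_23 = 1.
(p_13') alone gives p_13 = 0.
(p_33') alone gives p_33 = 0.
(p_32) alone gives p_32 = 1.
(p_12') alone gives p_12 = 0.
(p_42') alone gives p_42 = 0.
(p_43) alone gives p_43 = 1.
Now (p_43') is unsatisfied and unit — conflict.
Both values of p_22 lead to a conflict.
Both values of p_11 lead to a conflict.
No assignment satisfies every clause.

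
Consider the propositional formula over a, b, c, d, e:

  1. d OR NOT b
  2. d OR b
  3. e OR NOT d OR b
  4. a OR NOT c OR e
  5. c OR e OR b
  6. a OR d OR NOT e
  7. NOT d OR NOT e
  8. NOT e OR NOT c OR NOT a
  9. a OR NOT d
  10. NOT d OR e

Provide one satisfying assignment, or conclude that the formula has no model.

UNSATISFIABLE

Case d = true:
(NOT e) alone gives e = false.
That conflicts with the unit clause (e).
That branch fails; take d = false instead.
(NOT b) alone gives b = false.
That conflicts with the unit clause (b).
Either choice for d ends in contradiction.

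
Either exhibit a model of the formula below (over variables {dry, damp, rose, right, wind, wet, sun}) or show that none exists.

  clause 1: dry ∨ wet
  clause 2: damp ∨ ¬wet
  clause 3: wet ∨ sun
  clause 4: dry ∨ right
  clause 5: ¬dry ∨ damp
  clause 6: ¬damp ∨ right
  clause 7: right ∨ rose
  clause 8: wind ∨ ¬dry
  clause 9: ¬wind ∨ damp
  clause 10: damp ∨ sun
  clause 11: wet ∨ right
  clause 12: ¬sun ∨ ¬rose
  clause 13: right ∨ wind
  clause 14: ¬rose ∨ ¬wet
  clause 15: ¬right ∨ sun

dry ↦ True, damp ↦ True, rose ↦ False, right ↦ True, wind ↦ True, wet ↦ True, sun ↦ True

Suppose dry = True.
Unit clause (damp) forces damp = True.
Unit clause (right) forces right = True.
Unit clause (wind) forces wind = True.
Unit clause (sun) forces sun = True.
Unit clause (¬rose) forces rose = False.
Every clause is now satisfied; wet is unconstrained.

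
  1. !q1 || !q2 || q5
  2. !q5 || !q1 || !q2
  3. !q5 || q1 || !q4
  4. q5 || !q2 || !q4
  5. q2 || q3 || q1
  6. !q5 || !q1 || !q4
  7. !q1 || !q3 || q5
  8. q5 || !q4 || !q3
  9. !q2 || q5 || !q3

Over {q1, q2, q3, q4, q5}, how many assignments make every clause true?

9

There are 2^5 = 32 truth assignments over (q1, q2, q3, q4, q5).
Split on q3. With q3 = true, the clauses containing q3 are satisfied and !q3 drops from the rest; 4 of the 2^4 = 16 assignments to the other variables satisfy what remains.
With q3 = false, by the same count on the reduced clause set, 5 assignments work.
(One model: q1=F, q2=F, q3=T, q4=F, q5=F.)
Total: 4 + 5 = 9.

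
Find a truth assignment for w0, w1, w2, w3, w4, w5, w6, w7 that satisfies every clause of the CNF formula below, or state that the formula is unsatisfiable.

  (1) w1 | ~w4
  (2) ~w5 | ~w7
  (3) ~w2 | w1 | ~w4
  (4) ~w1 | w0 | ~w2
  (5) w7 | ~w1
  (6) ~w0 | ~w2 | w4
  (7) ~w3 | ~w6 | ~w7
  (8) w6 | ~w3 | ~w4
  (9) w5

w0 ↦ 0,  w1 ↦ 0,  w2 ↦ 1,  w3 ↦ 1,  w4 ↦ 0,  w5 ↦ 1,  w6 ↦ 1,  w7 ↦ 0

Unit clause (w5) forces w5 = 1.
Unit clause (~w7) forces w7 = 0.
Unit clause (~w1) forces w1 = 0.
Unit clause (~w4) forces w4 = 0.
Branch on w0: set w0 = 0.
All clauses hold; w2, w3, w6 can take either value.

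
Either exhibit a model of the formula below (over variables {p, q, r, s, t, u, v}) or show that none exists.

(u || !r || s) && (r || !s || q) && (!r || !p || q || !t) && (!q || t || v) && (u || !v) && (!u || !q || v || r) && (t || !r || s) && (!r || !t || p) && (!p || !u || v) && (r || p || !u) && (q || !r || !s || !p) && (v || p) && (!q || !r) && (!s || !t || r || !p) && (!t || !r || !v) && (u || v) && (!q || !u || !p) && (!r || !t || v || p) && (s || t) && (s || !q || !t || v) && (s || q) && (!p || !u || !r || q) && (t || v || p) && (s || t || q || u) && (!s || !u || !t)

Try u = true.
Try p = false.
From the singleton clause (r), r = true.
From the singleton clause (!t), t = false.
From the singleton clause (s), s = true.
From the singleton clause (v), v = true.
From the singleton clause (!q), q = false.
All clauses are satisfied.

p: false; q: false; r: true; s: true; t: false; u: true; v: true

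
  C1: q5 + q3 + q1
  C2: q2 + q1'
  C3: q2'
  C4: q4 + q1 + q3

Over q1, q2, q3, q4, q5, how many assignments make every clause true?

5

There are 2^5 = 32 truth assignments over (q1, q2, q3, q4, q5).
Split on q3. With q3 = 1, the clauses containing q3 are satisfied and q3' drops from the rest; 4 of the 2^4 = 16 assignments to the other variables satisfy what remains.
With q3 = 0, by the same count on the reduced clause set, 1 assignment works.
(One model: q1=F, q2=F, q3=F, q4=T, q5=T.)
Total: 4 + 1 = 5.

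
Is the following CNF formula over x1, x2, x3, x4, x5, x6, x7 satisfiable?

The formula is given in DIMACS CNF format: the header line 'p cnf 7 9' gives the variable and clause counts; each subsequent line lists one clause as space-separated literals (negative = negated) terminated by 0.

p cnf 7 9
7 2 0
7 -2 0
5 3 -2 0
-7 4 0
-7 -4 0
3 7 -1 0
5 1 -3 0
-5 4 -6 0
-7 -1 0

Unsatisfiable

Case x7 = True:
From the singleton clause (x4), x4 = True.
But (¬x4) is also a unit clause — contradiction.
Undo x7 and try x7 = False.
From the singleton clause (x2), x2 = True.
But (¬x2) is also a unit clause — contradiction.
Either choice for x7 ends in contradiction.
No assignment satisfies every clause.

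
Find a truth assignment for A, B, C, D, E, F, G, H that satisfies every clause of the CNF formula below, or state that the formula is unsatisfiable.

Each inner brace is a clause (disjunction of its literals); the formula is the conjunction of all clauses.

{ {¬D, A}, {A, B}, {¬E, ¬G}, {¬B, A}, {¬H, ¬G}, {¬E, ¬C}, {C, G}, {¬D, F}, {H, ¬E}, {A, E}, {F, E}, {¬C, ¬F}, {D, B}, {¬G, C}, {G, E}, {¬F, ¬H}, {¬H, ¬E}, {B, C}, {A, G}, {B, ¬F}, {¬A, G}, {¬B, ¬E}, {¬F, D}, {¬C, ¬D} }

UNSATISFIABLE

Branch on D: set D = False.
Unit clause (B) forces B = True.
Unit clause (A) forces A = True.
Unit clause (G) forces G = True.
Unit clause (¬E) forces E = False.
Unit clause (¬H) forces H = False.
Unit clause (F) forces F = True.
That conflicts with the unit clause (¬F).
So D must be the other value — set D = True.
Unit clause (A) forces A = True.
Unit clause (F) forces F = True.
Unit clause (¬C) forces C = False.
Unit clause (G) forces G = True.
That conflicts with the unit clause (¬G).
Either choice for D ends in contradiction.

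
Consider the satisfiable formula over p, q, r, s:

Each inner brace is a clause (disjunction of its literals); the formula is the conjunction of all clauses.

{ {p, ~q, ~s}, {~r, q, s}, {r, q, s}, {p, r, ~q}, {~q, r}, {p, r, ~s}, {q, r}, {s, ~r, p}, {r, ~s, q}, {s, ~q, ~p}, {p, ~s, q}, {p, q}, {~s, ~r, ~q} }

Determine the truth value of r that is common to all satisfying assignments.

True

Suppose r = 0.
The clause (~q) is unit, so q = 0.
But (q) is also a unit clause — contradiction.
So every satisfying assignment has r = True.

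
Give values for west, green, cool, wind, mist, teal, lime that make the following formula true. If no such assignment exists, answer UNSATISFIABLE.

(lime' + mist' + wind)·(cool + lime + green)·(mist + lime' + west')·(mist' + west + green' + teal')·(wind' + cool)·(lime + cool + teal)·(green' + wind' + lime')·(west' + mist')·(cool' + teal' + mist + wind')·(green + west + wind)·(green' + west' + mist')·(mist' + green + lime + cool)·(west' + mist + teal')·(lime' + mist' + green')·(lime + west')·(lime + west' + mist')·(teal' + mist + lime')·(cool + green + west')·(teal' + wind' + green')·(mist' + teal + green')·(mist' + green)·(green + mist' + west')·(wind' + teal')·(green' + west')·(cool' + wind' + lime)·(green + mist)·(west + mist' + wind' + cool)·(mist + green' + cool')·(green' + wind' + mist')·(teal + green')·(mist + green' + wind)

UNSATISFIABLE

Case wind = 0:
Case lime = 0:
(west') alone gives west = 0.
(green) alone gives green = 1.
(teal) alone gives teal = 1.
(mist') alone gives mist = 0.
But (mist) is also a unit clause — contradiction.
So lime must be the other value — set lime = 1.
(mist') alone gives mist = 0.
(west') alone gives west = 0.
(green) alone gives green = 1.
But (green') is also a unit clause — contradiction.
Either choice for lime ends in contradiction.
So wind must be the other value — set wind = 1.
(cool) alone gives cool = 1.
(teal') alone gives teal = 0.
(lime) alone gives lime = 1.
(green') alone gives green = 0.
(mist') alone gives mist = 0.
But (mist) is also a unit clause — contradiction.
Either choice for wind ends in contradiction.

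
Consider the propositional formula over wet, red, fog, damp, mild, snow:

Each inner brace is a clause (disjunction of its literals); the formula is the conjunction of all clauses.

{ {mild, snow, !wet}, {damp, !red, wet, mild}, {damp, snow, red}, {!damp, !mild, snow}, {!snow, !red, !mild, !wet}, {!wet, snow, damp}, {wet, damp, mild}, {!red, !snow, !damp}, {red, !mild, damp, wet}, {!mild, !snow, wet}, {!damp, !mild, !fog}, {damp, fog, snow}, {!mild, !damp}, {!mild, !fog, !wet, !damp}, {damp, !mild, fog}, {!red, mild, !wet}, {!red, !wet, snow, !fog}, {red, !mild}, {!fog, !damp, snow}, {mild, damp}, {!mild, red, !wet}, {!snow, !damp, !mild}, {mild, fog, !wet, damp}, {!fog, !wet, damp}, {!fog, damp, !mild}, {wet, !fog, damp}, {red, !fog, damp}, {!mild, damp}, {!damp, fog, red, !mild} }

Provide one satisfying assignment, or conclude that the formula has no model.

Case mild = false:
(damp) alone gives damp = true.
Case snow = true:
(!red) alone gives red = false.
Every clause is now satisfied; wet, fog are unconstrained.

wet: true, red: false, fog: true, damp: true, mild: false, snow: true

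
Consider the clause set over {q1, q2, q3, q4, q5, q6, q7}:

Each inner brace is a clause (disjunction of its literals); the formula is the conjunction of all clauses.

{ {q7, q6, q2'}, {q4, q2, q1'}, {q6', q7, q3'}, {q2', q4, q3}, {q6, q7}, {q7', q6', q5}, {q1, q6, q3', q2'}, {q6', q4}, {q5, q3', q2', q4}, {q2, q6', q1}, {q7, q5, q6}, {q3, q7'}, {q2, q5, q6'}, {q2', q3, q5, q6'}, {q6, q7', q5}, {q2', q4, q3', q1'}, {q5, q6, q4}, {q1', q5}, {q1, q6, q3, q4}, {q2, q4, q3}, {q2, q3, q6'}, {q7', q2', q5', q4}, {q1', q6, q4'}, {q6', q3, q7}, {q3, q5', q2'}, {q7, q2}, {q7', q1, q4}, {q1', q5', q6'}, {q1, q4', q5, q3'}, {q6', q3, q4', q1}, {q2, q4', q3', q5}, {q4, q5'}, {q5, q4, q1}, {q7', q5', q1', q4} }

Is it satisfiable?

Branch on q6: set q6 = 0.
Unit clause (q7) forces q7 = 1.
Unit clause (q3) forces q3 = 1.
Unit clause (q5) forces q5 = 1.
Unit clause (q4) forces q4 = 1.
Unit clause (q1') forces q1 = 0.
Unit clause (q2') forces q2 = 0.
Every clause now holds.
A satisfying assignment: q1: 0; q2: 0; q3: 1; q4: 1; q5: 1; q6: 0; q7: 1.

Satisfiable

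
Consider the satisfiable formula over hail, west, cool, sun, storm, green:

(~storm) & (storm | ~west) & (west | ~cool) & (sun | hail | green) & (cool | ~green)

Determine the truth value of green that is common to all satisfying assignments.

Suppose green = 1.
From the singleton clause (~storm), storm = 0.
From the singleton clause (~west), west = 0.
From the singleton clause (~cool), cool = 0.
That conflicts with the unit clause (cool).
So every satisfying assignment has green = False.

False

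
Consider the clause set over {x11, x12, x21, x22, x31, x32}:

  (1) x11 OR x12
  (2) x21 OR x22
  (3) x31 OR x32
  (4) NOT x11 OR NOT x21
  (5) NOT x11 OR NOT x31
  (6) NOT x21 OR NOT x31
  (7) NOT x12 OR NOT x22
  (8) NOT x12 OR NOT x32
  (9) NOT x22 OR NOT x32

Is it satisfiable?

Try x11 = true.
Unit clause (NOT x21) forces x21 = false.
Unit clause (x22) forces x22 = true.
Unit clause (NOT x31) forces x31 = false.
Unit clause (x32) forces x32 = true.
Now (NOT x32) is unsatisfied and unit — conflict.
That branch fails; take x11 = false instead.
Unit clause (x12) forces x12 = true.
Unit clause (NOT x22) forces x22 = false.
Unit clause (x21) forces x21 = true.
Unit clause (NOT x31) forces x31 = false.
Unit clause (x32) forces x32 = true.
Now (NOT x32) is unsatisfied and unit — conflict.
Both values of x11 lead to a conflict.
No assignment satisfies every clause.

No, unsatisfiable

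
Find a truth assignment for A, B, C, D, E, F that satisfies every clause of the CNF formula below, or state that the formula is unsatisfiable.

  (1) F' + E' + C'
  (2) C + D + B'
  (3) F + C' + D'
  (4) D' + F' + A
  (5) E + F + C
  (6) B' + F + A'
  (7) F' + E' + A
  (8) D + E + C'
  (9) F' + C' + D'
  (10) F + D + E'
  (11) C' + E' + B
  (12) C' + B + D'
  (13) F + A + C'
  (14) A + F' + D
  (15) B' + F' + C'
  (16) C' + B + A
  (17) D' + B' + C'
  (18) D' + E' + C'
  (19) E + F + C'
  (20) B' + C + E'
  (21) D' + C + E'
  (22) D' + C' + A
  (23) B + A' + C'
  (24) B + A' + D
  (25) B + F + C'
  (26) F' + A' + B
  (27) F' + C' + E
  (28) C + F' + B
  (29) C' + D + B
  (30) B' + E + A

A=1; B=1; C=0; D=1; E=0; F=1

Case F = 1:
Case E = 0:
From the singleton clause (C'), C = 0.
From the singleton clause (B), B = 1.
From the singleton clause (D), D = 1.
From the singleton clause (A), A = 1.
Every clause now holds.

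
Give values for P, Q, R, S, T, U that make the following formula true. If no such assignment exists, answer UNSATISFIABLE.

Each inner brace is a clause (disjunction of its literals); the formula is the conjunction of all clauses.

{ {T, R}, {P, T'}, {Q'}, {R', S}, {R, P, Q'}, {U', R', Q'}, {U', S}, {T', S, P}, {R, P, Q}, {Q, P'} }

Unit clause (Q') forces Q = 0.
Unit clause (P') forces P = 0.
Unit clause (T') forces T = 0.
Unit clause (R) forces R = 1.
Unit clause (S) forces S = 1.
Every clause is now satisfied; U is unconstrained.

P ↦ 0, Q ↦ 0, R ↦ 1, S ↦ 1, T ↦ 0, U ↦ 1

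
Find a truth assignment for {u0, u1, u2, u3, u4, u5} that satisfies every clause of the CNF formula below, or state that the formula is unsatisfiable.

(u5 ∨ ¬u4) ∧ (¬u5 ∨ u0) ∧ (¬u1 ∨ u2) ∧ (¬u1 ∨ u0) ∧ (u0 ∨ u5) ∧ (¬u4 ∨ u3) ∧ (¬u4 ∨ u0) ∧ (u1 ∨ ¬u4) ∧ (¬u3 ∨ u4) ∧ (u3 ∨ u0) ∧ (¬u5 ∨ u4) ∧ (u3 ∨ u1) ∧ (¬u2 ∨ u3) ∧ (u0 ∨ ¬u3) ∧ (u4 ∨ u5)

Case u5 = True:
From the singleton clause (u0), u0 = True.
From the singleton clause (u4), u4 = True.
From the singleton clause (u3), u3 = True.
From the singleton clause (u1), u1 = True.
From the singleton clause (u2), u2 = True.
All clauses are satisfied.

u0 ↦ True,  u1 ↦ True,  u2 ↦ True,  u3 ↦ True,  u4 ↦ True,  u5 ↦ True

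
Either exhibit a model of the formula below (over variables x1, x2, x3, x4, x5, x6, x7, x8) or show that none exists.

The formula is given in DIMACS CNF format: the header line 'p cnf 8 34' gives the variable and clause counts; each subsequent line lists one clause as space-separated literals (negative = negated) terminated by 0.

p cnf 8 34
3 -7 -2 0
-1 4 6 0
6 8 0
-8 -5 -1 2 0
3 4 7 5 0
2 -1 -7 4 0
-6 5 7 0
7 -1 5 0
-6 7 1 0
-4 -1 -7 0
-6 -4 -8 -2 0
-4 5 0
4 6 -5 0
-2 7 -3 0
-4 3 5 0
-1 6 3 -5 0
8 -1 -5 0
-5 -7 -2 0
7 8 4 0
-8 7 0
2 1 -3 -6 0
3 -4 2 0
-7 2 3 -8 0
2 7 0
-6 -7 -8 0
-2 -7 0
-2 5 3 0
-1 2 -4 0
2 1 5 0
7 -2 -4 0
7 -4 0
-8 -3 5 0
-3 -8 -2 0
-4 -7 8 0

x1: False; x2: False; x3: True; x4: True; x5: True; x6: False; x7: True; x8: True

Suppose x6 = False.
The clause (x8) is unit, so x8 = True.
The clause (x7) is unit, so x7 = True.
The clause (¬x2) is unit, so x2 = False.
The clause (x3) is unit, so x3 = True.
The clause (x5) is unit, so x5 = True.
The clause (¬x1) is unit, so x1 = False.
The clause (x4) is unit, so x4 = True.
Every clause now holds.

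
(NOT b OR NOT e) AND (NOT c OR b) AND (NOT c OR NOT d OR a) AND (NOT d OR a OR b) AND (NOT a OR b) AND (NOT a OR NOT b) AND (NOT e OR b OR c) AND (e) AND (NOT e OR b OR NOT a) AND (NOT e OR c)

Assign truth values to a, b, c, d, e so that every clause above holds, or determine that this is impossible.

From the singleton clause (e), e = true.
From the singleton clause (NOT b), b = false.
From the singleton clause (NOT c), c = false.
But (c) is also a unit clause — contradiction.

UNSATISFIABLE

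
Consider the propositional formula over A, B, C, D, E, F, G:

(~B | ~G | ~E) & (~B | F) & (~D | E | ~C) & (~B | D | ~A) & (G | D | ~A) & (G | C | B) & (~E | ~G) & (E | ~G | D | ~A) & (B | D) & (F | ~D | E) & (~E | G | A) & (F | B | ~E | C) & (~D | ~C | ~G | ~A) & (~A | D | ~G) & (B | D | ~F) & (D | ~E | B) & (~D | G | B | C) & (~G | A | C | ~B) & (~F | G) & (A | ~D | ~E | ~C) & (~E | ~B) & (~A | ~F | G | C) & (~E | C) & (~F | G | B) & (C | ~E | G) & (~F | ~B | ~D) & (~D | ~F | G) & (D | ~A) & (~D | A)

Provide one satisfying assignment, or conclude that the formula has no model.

Suppose B = 0.
From the singleton clause (D), D = 1.
From the singleton clause (A), A = 1.
Suppose E = 1.
From the singleton clause (~G), G = 0.
From the singleton clause (C), C = 1.
From the singleton clause (~F), F = 0.
All clauses are satisfied.

A ↦ 1; B ↦ 0; C ↦ 1; D ↦ 1; E ↦ 1; F ↦ 0; G ↦ 0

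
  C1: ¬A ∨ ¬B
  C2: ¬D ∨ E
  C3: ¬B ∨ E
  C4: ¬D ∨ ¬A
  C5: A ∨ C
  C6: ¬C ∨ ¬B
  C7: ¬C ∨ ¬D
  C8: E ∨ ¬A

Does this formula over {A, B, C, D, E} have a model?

Yes

Case A = True:
From the singleton clause (¬B), B = False.
From the singleton clause (¬D), D = False.
From the singleton clause (E), E = True.
Every clause is now satisfied; C is unconstrained.
A satisfying assignment: A ↦ True, B ↦ False, C ↦ False, D ↦ False, E ↦ True.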